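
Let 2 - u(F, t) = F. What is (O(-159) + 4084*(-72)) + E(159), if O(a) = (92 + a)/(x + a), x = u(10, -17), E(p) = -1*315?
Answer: -49158554/167 ≈ -2.9436e+5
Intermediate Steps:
E(p) = -315
u(F, t) = 2 - F
x = -8 (x = 2 - 1*10 = 2 - 10 = -8)
O(a) = (92 + a)/(-8 + a)
(O(-159) + 4084*(-72)) + E(159) = ((92 - 159)/(-8 - 159) + 4084*(-72)) - 315 = (-67/(-167) - 294048) - 315 = (-1/167*(-67) - 294048) - 315 = (67/167 - 294048) - 315 = -49105949/167 - 315 = -49158554/167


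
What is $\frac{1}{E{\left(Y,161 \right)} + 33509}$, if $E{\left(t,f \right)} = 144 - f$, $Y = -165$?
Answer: $\frac{1}{33492} \approx 2.9858 \cdot 10^{-5}$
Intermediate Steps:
$\frac{1}{E{\left(Y,161 \right)} + 33509} = \frac{1}{\left(144 - 161\right) + 33509} = \frac{1}{-17 + 33509} = \frac{1}{33492}$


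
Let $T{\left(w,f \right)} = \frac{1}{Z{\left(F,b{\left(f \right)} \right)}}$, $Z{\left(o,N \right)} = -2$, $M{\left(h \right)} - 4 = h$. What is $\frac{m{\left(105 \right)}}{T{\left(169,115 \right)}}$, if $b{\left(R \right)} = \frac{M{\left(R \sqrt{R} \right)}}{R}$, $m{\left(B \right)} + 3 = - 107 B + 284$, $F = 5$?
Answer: $21908$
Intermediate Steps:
$m{\left(B \right)} = 281 - 107 B$ ($m{\left(B \right)} = -3 - \left(-284 + 107 B\right) = 281 - 107 B$)
$M{\left(h \right)} = 4 + h$
$b{\left(R \right)} = \frac{4 + R^{\frac{3}{2}}}{R}$ ($b{\left(R \right)} = \frac{4 + R \sqrt{R}}{R} = \frac{4 + R^{\frac{3}{2}}}{R}$)
$T{\left(w,f \right)} = - \frac{1}{2}$ ($T{\left(w,f \right)} = \frac{1}{-2} = - \frac{1}{2}$)
$\frac{m{\left(105 \right)}}{T{\left(169,115 \right)}} = \frac{281 - 11235}{- \frac{1}{2}} = \left(281 - 11235\right) \left(-2\right) = \left(-10954\right) \left(-2\right) = 21908$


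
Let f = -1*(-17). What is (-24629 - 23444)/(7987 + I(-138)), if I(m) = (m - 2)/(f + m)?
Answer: -5816833/966567 ≈ -6.0180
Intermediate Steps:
f = 17
I(m) = (-2 + m)/(17 + m) (I(m) = (m - 2)/(17 + m) = (-2 + m)/(17 + m))
(-24629 - 23444)/(7987 + I(-138)) = (-24629 - 23444)/(7987 + (-2 - 138)/(17 - 138)) = -48073/(7987 - 140/(-121)) = -48073/(7987 - 1/121*(-140)) = -48073/(7987 + 140/121) = -48073/966567/121 = -48073*121/966567 = -5816833/966567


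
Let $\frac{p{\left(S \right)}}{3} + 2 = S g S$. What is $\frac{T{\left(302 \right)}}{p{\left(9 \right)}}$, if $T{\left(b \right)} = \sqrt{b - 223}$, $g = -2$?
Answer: $- \frac{\sqrt{79}}{492} \approx -0.018065$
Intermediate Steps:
$p{\left(S \right)} = -6 - 6 S^{2}$ ($p{\left(S \right)} = -6 + 3 S \left(-2\right) S = -6 + 3 - 2 S S = -6 + 3 \left(- 2 S^{2}\right) = -6 - 6 S^{2}$)
$T{\left(b \right)} = \sqrt{-223 + b}$
$\frac{T{\left(302 \right)}}{p{\left(9 \right)}} = \frac{\sqrt{-223 + 302}}{-6 - 6 \cdot 9^{2}} = \frac{\sqrt{79}}{-6 - 486} = \frac{\sqrt{79}}{-492} = \sqrt{79} \left(- \frac{1}{492}\right) = - \frac{\sqrt{79}}{492}$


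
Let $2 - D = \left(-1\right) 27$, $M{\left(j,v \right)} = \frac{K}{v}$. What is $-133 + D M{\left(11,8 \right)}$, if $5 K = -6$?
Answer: $- \frac{2747}{20} \approx -137.35$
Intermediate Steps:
$K = - \frac{6}{5}$ ($K = \frac{1}{5} \left(-6\right) = - \frac{6}{5} \approx -1.2$)
$M{\left(j,v \right)} = - \frac{6}{5 v}$
$D = 29$ ($D = 2 - \left(-1\right) 27 = 2 - -27 = 2 + 27 = 29$)
$-133 + D M{\left(11,8 \right)} = -133 + 29 \left(- \frac{6}{5 \cdot 8}\right) = -133 + 29 \left(\left(- \frac{6}{5}\right) \frac{1}{8}\right) = -133 + 29 \left(- \frac{3}{20}\right) = -133 - \frac{87}{20} = - \frac{2747}{20}$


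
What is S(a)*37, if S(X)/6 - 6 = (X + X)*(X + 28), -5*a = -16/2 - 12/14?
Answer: 30315876/1225 ≈ 24748.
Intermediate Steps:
a = 62/35 (a = -(-16/2 - 12/14)/5 = -(-16*½ - 12*1/14)/5 = -(-8 - 6/7)/5 = -⅕*(-62/7) = 62/35 ≈ 1.7714)
S(X) = 36 + 12*X*(28 + X) (S(X) = 36 + 6*((X + X)*(X + 28)) = 36 + 6*((2*X)*(28 + X)) = 36 + 6*(2*X*(28 + X)) = 36 + 12*X*(28 + X))
S(a)*37 = (36 + 12*(62/35)² + 336*(62/35))*37 = (36 + 12*(3844/1225) + 2976/5)*37 = (36 + 46128/1225 + 2976/5)*37 = (819348/1225)*37 = 30315876/1225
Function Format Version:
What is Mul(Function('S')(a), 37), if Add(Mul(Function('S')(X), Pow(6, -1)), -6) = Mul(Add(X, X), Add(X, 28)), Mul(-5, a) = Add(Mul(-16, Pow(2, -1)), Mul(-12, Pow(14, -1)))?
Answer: Rational(30315876, 1225) ≈ 24748.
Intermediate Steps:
a = Rational(62, 35) (a = Mul(Rational(-1, 5), Add(Mul(-16, Pow(2, -1)), Mul(-12, Pow(14, -1)))) = Mul(Rational(-1, 5), Add(Mul(-16, Rational(1, 2)), Mul(-12, Rational(1, 14)))) = Mul(Rational(-1, 5), Add(-8, Rational(-6, 7))) = Mul(Rational(-1, 5), Rational(-62, 7)) = Rational(62, 35) ≈ 1.7714)
Function('S')(X) = Add(36, Mul(12, X, Add(28, X))) (Function('S')(X) = Add(36, Mul(6, Mul(Add(X, X), Add(X, 28)))) = Add(36, Mul(6, Mul(Mul(2, X), Add(28, X)))) = Add(36, Mul(6, Mul(2, X, Add(28, X)))) = Add(36, Mul(12, X, Add(28, X))))
Mul(Function('S')(a), 37) = Mul(Add(36, Mul(12, Pow(Rational(62, 35), 2)), Mul(336, Rational(62, 35))), 37) = Mul(Add(36, Mul(12, Rational(3844, 1225)), Rational(2976, 5)), 37) = Mul(Add(36, Rational(46128, 1225), Rational(2976, 5)), 37) = Mul(Rational(819348, 1225), 37) = Rational(30315876, 1225)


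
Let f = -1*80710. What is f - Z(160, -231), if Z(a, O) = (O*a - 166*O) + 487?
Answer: -82583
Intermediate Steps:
Z(a, O) = 487 - 166*O + O*a (Z(a, O) = (-166*O + O*a) + 487 = 487 - 166*O + O*a)
f = -80710
f - Z(160, -231) = -80710 - (487 - 166*(-231) - 231*160) = -80710 - (487 + 38346 - 36960) = -80710 - 1*1873 = -80710 - 1873 = -82583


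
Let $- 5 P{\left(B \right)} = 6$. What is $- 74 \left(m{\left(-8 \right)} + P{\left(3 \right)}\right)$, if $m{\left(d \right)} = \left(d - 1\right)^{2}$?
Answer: $- \frac{29526}{5} \approx -5905.2$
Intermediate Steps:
$P{\left(B \right)} = - \frac{6}{5}$ ($P{\left(B \right)} = \left(- \frac{1}{5}\right) 6 = - \frac{6}{5}$)
$m{\left(d \right)} = \left(-1 + d\right)^{2}$
$- 74 \left(m{\left(-8 \right)} + P{\left(3 \right)}\right) = - 74 \left(\left(-1 - 8\right)^{2} - \frac{6}{5}\right) = - 74 \left(\left(-9\right)^{2} - \frac{6}{5}\right) = - 74 \left(81 - \frac{6}{5}\right) = \left(-74\right) \frac{399}{5} = - \frac{29526}{5}$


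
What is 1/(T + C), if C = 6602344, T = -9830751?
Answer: -1/3228407 ≈ -3.0975e-7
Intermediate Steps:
1/(T + C) = 1/(-9830751 + 6602344) = 1/(-3228407) = -1/3228407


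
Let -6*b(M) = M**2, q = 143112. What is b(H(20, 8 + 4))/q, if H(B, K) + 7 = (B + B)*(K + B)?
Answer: -24187/12816 ≈ -1.8873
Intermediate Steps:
H(B, K) = -7 + 2*B*(B + K) (H(B, K) = -7 + (B + B)*(K + B) = -7 + (2*B)*(B + K) = -7 + 2*B*(B + K))
b(M) = -M**2/6
b(H(20, 8 + 4))/q = -(-7 + 2*20**2 + 2*20*(8 + 4))**2/6/143112 = -(-7 + 2*400 + 2*20*12)**2/6*(1/143112) = -(-7 + 800 + 480)**2/6*(1/143112) = -1/6*1273**2*(1/143112) = -1/6*1620529*(1/143112) = -1620529/6*1/143112 = -24187/12816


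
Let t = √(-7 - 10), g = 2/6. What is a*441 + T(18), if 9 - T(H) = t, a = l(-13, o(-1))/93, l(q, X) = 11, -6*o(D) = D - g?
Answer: 1896/31 - I*√17 ≈ 61.161 - 4.1231*I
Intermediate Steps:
g = ⅓ (g = 2*(⅙) = ⅓ ≈ 0.33333)
o(D) = 1/18 - D/6 (o(D) = -(D - 1*⅓)/6 = -(D - ⅓)/6 = -(-⅓ + D)/6 = 1/18 - D/6)
t = I*√17 (t = √(-17) = I*√17 ≈ 4.1231*I)
a = 11/93 ≈ 0.11828
T(H) = 9 - I*√17
a*441 + T(18) = (11/93)*441 + (9 - I*√17) = 1617/31 + (9 - I*√17) = 1896/31 - I*√17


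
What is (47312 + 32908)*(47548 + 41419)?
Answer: 7136932740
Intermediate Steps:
(47312 + 32908)*(47548 + 41419) = 80220*88967 = 7136932740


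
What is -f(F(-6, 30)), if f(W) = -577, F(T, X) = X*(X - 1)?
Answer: 577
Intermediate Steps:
F(T, X) = X*(-1 + X)
-f(F(-6, 30)) = -1*(-577) = 577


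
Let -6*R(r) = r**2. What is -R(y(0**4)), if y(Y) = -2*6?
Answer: 24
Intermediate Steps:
y(Y) = -12
R(r) = -r**2/6
-R(y(0**4)) = -(-1)*(-12)**2/6 = -(-1)*144/6 = -1*(-24) = 24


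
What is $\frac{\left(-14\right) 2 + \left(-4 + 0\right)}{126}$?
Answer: $- \frac{16}{63} \approx -0.25397$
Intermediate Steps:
$\frac{\left(-14\right) 2 + \left(-4 + 0\right)}{126} = \left(-28 - 4\right) \frac{1}{126} = \left(-32\right) \frac{1}{126} = - \frac{16}{63}$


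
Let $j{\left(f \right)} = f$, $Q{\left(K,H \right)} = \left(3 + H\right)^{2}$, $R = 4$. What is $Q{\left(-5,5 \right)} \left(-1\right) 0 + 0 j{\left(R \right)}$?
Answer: $0$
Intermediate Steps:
$Q{\left(-5,5 \right)} \left(-1\right) 0 + 0 j{\left(R \right)} = \left(3 + 5\right)^{2} \left(-1\right) 0 + 0 \cdot 4 = 8^{2} \left(-1\right) 0 + 0 = 64 \left(-1\right) 0 + 0 = \left(-64\right) 0 + 0 = 0 + 0 = 0$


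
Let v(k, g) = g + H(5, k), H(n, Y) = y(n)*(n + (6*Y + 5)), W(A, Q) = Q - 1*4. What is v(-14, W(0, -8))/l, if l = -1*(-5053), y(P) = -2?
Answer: 136/5053 ≈ 0.026915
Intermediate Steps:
W(A, Q) = -4 + Q (W(A, Q) = Q - 4 = -4 + Q)
H(n, Y) = -10 - 12*Y - 2*n (H(n, Y) = -2*(n + (6*Y + 5)) = -2*(n + (5 + 6*Y)) = -2*(5 + n + 6*Y) = -10 - 12*Y - 2*n)
v(k, g) = -20 + g - 12*k (v(k, g) = g + (-10 - 12*k - 2*5) = g + (-10 - 12*k - 10) = g + (-20 - 12*k) = -20 + g - 12*k)
l = 5053
v(-14, W(0, -8))/l = (-20 + (-4 - 8) - 12*(-14))/5053 = (-20 - 12 + 168)*(1/5053) = 136*(1/5053) = 136/5053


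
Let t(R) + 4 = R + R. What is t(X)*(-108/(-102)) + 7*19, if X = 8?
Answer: 2477/17 ≈ 145.71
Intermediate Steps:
t(R) = -4 + 2*R (t(R) = -4 + (R + R) = -4 + 2*R)
t(X)*(-108/(-102)) + 7*19 = (-4 + 2*8)*(-108/(-102)) + 7*19 = (-4 + 16)*(-108*(-1/102)) + 133 = 12*(18/17) + 133 = 216/17 + 133 = 2477/17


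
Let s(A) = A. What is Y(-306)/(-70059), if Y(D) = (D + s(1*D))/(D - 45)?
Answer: -68/2732301 ≈ -2.4887e-5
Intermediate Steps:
Y(D) = 2*D/(-45 + D) (Y(D) = (D + 1*D)/(D - 45) = (D + D)/(-45 + D) = (2*D)/(-45 + D) = 2*D/(-45 + D))
Y(-306)/(-70059) = (2*(-306)/(-45 - 306))/(-70059) = (2*(-306)/(-351))*(-1/70059) = (2*(-306)*(-1/351))*(-1/70059) = (68/39)*(-1/70059) = -68/2732301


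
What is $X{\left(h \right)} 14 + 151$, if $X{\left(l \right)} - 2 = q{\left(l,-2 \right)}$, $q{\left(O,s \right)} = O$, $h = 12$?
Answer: $347$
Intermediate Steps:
$X{\left(l \right)} = 2 + l$
$X{\left(h \right)} 14 + 151 = \left(2 + 12\right) 14 + 151 = 14 \cdot 14 + 151 = 196 + 151 = 347$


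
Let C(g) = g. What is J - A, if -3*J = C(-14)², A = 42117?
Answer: -126547/3 ≈ -42182.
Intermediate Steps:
J = -196/3 (J = -⅓*(-14)² = -⅓*196 = -196/3 ≈ -65.333)
J - A = -196/3 - 1*42117 = -196/3 - 42117 = -126547/3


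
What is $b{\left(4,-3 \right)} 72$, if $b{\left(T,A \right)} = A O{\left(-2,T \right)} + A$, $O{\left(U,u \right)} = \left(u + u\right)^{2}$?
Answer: $-14040$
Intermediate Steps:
$O{\left(U,u \right)} = 4 u^{2}$ ($O{\left(U,u \right)} = \left(2 u\right)^{2} = 4 u^{2}$)
$b{\left(T,A \right)} = A + 4 A T^{2}$ ($b{\left(T,A \right)} = A 4 T^{2} + A = 4 A T^{2} + A = A + 4 A T^{2}$)
$b{\left(4,-3 \right)} 72 = - 3 \left(1 + 4 \cdot 4^{2}\right) 72 = - 3 \left(1 + 4 \cdot 16\right) 72 = - 3 \left(1 + 64\right) 72 = \left(-3\right) 65 \cdot 72 = \left(-195\right) 72 = -14040$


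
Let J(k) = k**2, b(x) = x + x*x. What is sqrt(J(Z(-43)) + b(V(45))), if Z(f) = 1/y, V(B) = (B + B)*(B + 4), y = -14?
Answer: sqrt(3812691961)/14 ≈ 4410.5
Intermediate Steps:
V(B) = 2*B*(4 + B) (V(B) = (2*B)*(4 + B) = 2*B*(4 + B))
Z(f) = -1/14 (Z(f) = 1/(-14) = -1/14)
b(x) = x + x**2
sqrt(J(Z(-43)) + b(V(45))) = sqrt((-1/14)**2 + (2*45*(4 + 45))*(1 + 2*45*(4 + 45))) = sqrt(1/196 + (2*45*49)*(1 + 2*45*49)) = sqrt(1/196 + 4410*(1 + 4410)) = sqrt(1/196 + 4410*4411) = sqrt(1/196 + 19452510) = sqrt(3812691961/196) = sqrt(3812691961)/14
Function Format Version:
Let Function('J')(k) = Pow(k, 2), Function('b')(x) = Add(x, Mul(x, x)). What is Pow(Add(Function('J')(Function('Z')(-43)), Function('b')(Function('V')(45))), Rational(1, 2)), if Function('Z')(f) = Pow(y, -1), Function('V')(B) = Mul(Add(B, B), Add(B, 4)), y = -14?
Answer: Mul(Rational(1, 14), Pow(3812691961, Rational(1, 2))) ≈ 4410.5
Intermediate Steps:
Function('V')(B) = Mul(2, B, Add(4, B)) (Function('V')(B) = Mul(Mul(2, B), Add(4, B)) = Mul(2, B, Add(4, B)))
Function('Z')(f) = Rational(-1, 14) (Function('Z')(f) = Pow(-14, -1) = Rational(-1, 14))
Function('b')(x) = Add(x, Pow(x, 2))
Pow(Add(Function('J')(Function('Z')(-43)), Function('b')(Function('V')(45))), Rational(1, 2)) = Pow(Add(Pow(Rational(-1, 14), 2), Mul(Mul(2, 45, Add(4, 45)), Add(1, Mul(2, 45, Add(4, 45))))), Rational(1, 2)) = Pow(Add(Rational(1, 196), Mul(Mul(2, 45, 49), Add(1, Mul(2, 45, 49)))), Rational(1, 2)) = Pow(Add(Rational(1, 196), Mul(4410, Add(1, 4410))), Rational(1, 2)) = Pow(Add(Rational(1, 196), Mul(4410, 4411)), Rational(1, 2)) = Pow(Add(Rational(1, 196), 19452510), Rational(1, 2)) = Pow(Rational(3812691961, 196), Rational(1, 2)) = Mul(Rational(1, 14), Pow(3812691961, Rational(1, 2)))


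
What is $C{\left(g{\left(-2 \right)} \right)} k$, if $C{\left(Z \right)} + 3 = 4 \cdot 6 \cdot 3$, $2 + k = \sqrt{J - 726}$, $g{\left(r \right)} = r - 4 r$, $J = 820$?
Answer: $-138 + 69 \sqrt{94} \approx 530.98$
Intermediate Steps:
$g{\left(r \right)} = - 3 r$
$k = -2 + \sqrt{94}$ ($k = -2 + \sqrt{820 - 726} = -2 + \sqrt{94} \approx 7.6954$)
$C{\left(Z \right)} = 69$ ($C{\left(Z \right)} = -3 + 4 \cdot 6 \cdot 3 = -3 + 24 \cdot 3 = -3 + 72 = 69$)
$C{\left(g{\left(-2 \right)} \right)} k = 69 \left(-2 + \sqrt{94}\right) = -138 + 69 \sqrt{94}$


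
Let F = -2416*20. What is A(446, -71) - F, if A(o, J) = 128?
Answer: 48448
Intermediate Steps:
F = -48320
A(446, -71) - F = 128 - 1*(-48320) = 128 + 48320 = 48448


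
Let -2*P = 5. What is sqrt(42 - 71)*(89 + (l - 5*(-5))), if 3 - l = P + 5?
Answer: 229*I*sqrt(29)/2 ≈ 616.6*I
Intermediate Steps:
P = -5/2 (P = -1/2*5 = -5/2 ≈ -2.5000)
l = 1/2 (l = 3 - (-5/2 + 5) = 3 - 1*5/2 = 3 - 5/2 = 1/2 ≈ 0.50000)
sqrt(42 - 71)*(89 + (l - 5*(-5))) = sqrt(42 - 71)*(89 + (1/2 - 5*(-5))) = sqrt(-29)*(89 + (1/2 + 25)) = (I*sqrt(29))*(89 + 51/2) = (I*sqrt(29))*(229/2) = 229*I*sqrt(29)/2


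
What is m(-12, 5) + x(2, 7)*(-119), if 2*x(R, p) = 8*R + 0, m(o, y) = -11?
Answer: -963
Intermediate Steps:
x(R, p) = 4*R (x(R, p) = (8*R + 0)/2 = (8*R)/2 = 4*R)
m(-12, 5) + x(2, 7)*(-119) = -11 + (4*2)*(-119) = -11 + 8*(-119) = -11 - 952 = -963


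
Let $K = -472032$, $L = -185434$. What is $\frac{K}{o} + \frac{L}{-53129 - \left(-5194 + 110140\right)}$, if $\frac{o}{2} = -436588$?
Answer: $\frac{29566622098}{17253412025} \approx 1.7137$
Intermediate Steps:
$o = -873176$ ($o = 2 \left(-436588\right) = -873176$)
$\frac{K}{o} + \frac{L}{-53129 - \left(-5194 + 110140\right)} = - \frac{472032}{-873176} - \frac{185434}{-53129 - \left(-5194 + 110140\right)} = \left(-472032\right) \left(- \frac{1}{873176}\right) - \frac{185434}{-53129 - 104946} = \frac{59004}{109147} - \frac{185434}{-53129 - 104946} = \frac{59004}{109147} - \frac{185434}{-158075} = \frac{59004}{109147} - - \frac{185434}{158075} = \frac{59004}{109147} + \frac{185434}{158075} = \frac{29566622098}{17253412025}$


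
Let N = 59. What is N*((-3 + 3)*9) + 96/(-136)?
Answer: -12/17 ≈ -0.70588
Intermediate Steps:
N*((-3 + 3)*9) + 96/(-136) = 59*((-3 + 3)*9) + 96/(-136) = 59*(0*9) + 96*(-1/136) = 59*0 - 12/17 = 0 - 12/17 = -12/17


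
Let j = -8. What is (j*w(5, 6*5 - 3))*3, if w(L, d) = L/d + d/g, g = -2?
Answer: 2876/9 ≈ 319.56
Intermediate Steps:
w(L, d) = -d/2 + L/d (w(L, d) = L/d + d/(-2) = L/d + d*(-½) = L/d - d/2 = -d/2 + L/d)
(j*w(5, 6*5 - 3))*3 = -8*(-(6*5 - 3)/2 + 5/(6*5 - 3))*3 = -8*(-(30 - 3)/2 + 5/(30 - 3))*3 = -8*(-½*27 + 5/27)*3 = -8*(-27/2 + 5*(1/27))*3 = -8*(-27/2 + 5/27)*3 = -8*(-719/54)*3 = (2876/27)*3 = 2876/9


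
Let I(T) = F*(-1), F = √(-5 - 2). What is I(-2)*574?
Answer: -574*I*√7 ≈ -1518.7*I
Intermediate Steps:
F = I*√7 (F = √(-7) = I*√7 ≈ 2.6458*I)
I(T) = -I*√7 (I(T) = (I*√7)*(-1) = -I*√7)
I(-2)*574 = -I*√7*574 = -574*I*√7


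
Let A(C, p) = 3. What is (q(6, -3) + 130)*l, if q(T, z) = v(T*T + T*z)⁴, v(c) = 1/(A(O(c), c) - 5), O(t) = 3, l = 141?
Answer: 293421/16 ≈ 18339.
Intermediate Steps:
v(c) = -½ (v(c) = 1/(3 - 5) = 1/(-2) = -½)
q(T, z) = 1/16 (q(T, z) = (-½)⁴ = 1/16)
(q(6, -3) + 130)*l = (1/16 + 130)*141 = (2081/16)*141 = 293421/16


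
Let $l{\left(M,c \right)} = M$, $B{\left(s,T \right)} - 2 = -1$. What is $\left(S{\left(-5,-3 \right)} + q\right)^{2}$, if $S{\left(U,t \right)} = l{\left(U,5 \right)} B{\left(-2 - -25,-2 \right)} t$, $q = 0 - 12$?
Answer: $9$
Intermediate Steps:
$B{\left(s,T \right)} = 1$ ($B{\left(s,T \right)} = 2 - 1 = 1$)
$q = -12$ ($q = 0 - 12 = -12$)
$S{\left(U,t \right)} = U t$ ($S{\left(U,t \right)} = U 1 t = U t$)
$\left(S{\left(-5,-3 \right)} + q\right)^{2} = \left(\left(-5\right) \left(-3\right) - 12\right)^{2} = \left(15 - 12\right)^{2} = 3^{2} = 9$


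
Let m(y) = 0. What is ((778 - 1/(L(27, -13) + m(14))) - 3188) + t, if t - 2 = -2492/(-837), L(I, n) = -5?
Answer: -10064183/4185 ≈ -2404.8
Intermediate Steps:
t = 4166/837 (t = 2 - 2492/(-837) = 2 - 2492*(-1/837) = 2 + 2492/837 = 4166/837 ≈ 4.9773)
((778 - 1/(L(27, -13) + m(14))) - 3188) + t = ((778 - 1/(-5 + 0)) - 3188) + 4166/837 = ((778 - 1/(-5)) - 3188) + 4166/837 = ((778 - 1*(-1/5)) - 3188) + 4166/837 = ((778 + 1/5) - 3188) + 4166/837 = (3891/5 - 3188) + 4166/837 = -12049/5 + 4166/837 = -10064183/4185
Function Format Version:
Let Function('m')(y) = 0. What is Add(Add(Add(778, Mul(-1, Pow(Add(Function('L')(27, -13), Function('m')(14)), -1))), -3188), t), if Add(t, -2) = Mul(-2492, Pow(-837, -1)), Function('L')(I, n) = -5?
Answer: Rational(-10064183, 4185) ≈ -2404.8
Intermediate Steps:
t = Rational(4166, 837) (t = Add(2, Mul(-2492, Pow(-837, -1))) = Add(2, Mul(-2492, Rational(-1, 837))) = Add(2, Rational(2492, 837)) = Rational(4166, 837) ≈ 4.9773)
Add(Add(Add(778, Mul(-1, Pow(Add(Function('L')(27, -13), Function('m')(14)), -1))), -3188), t) = Add(Add(Add(778, Mul(-1, Pow(Add(-5, 0), -1))), -3188), Rational(4166, 837)) = Add(Add(Add(778, Mul(-1, Pow(-5, -1))), -3188), Rational(4166, 837)) = Add(Add(Add(778, Mul(-1, Rational(-1, 5))), -3188), Rational(4166, 837)) = Add(Add(Add(778, Rational(1, 5)), -3188), Rational(4166, 837)) = Add(Add(Rational(3891, 5), -3188), Rational(4166, 837)) = Add(Rational(-12049, 5), Rational(4166, 837)) = Rational(-10064183, 4185)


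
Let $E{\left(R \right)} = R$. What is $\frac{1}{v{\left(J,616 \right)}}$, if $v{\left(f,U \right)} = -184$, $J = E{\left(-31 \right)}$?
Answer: $- \frac{1}{184} \approx -0.0054348$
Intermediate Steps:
$J = -31$
$\frac{1}{v{\left(J,616 \right)}} = \frac{1}{-184} = - \frac{1}{184}$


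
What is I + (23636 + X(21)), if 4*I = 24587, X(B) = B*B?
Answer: 120895/4 ≈ 30224.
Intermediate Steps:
X(B) = B**2
I = 24587/4 (I = (1/4)*24587 = 24587/4 ≈ 6146.8)
I + (23636 + X(21)) = 24587/4 + (23636 + 21**2) = 24587/4 + (23636 + 441) = 24587/4 + 24077 = 120895/4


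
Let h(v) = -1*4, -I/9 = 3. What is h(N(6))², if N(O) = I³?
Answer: 16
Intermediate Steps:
I = -27 (I = -9*3 = -27)
N(O) = -19683 (N(O) = (-27)³ = -19683)
h(v) = -4
h(N(6))² = (-4)² = 16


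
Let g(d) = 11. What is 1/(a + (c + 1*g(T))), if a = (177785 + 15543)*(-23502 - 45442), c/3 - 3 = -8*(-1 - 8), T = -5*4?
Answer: -1/13328805396 ≈ -7.5025e-11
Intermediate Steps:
T = -20
c = 225 (c = 9 + 3*(-8*(-1 - 8)) = 9 + 3*(-8*(-9)) = 9 + 3*72 = 9 + 216 = 225)
a = -13328805632 (a = 193328*(-68944) = -13328805632)
1/(a + (c + 1*g(T))) = 1/(-13328805632 + (225 + 1*11)) = 1/(-13328805632 + (225 + 11)) = 1/(-13328805632 + 236) = 1/(-13328805396) = -1/13328805396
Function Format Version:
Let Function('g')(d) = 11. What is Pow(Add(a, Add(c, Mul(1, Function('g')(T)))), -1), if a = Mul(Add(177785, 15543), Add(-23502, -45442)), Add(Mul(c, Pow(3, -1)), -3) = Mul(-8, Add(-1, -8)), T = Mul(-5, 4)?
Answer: Rational(-1, 13328805396) ≈ -7.5025e-11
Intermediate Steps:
T = -20
c = 225 (c = Add(9, Mul(3, Mul(-8, Add(-1, -8)))) = Add(9, Mul(3, Mul(-8, -9))) = Add(9, Mul(3, 72)) = Add(9, 216) = 225)
a = -13328805632 (a = Mul(193328, -68944) = -13328805632)
Pow(Add(a, Add(c, Mul(1, Function('g')(T)))), -1) = Pow(Add(-13328805632, Add(225, Mul(1, 11))), -1) = Pow(Add(-13328805632, Add(225, 11)), -1) = Pow(Add(-13328805632, 236), -1) = Pow(-13328805396, -1) = Rational(-1, 13328805396)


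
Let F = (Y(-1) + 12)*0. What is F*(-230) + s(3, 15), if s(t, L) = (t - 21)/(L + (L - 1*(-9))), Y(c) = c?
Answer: -6/13 ≈ -0.46154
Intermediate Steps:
F = 0 (F = (-1 + 12)*0 = 11*0 = 0)
s(t, L) = (-21 + t)/(9 + 2*L) (s(t, L) = (-21 + t)/(L + (L + 9)) = (-21 + t)/(L + (9 + L)) = (-21 + t)/(9 + 2*L))
F*(-230) + s(3, 15) = 0*(-230) + (-21 + 3)/(9 + 2*15) = 0 - 18/(9 + 30) = 0 - 18/39 = 0 + (1/39)*(-18) = 0 - 6/13 = -6/13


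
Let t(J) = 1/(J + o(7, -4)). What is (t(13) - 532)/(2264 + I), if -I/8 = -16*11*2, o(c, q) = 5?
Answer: -1915/18288 ≈ -0.10471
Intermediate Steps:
I = 2816 (I = -8*(-16*11)*2 = -(-1408)*2 = -8*(-352) = 2816)
t(J) = 1/(5 + J) (t(J) = 1/(J + 5) = 1/(5 + J))
(t(13) - 532)/(2264 + I) = (1/(5 + 13) - 532)/(2264 + 2816) = (1/18 - 532)/5080 = (1/18 - 532)*(1/5080) = -9575/18*1/5080 = -1915/18288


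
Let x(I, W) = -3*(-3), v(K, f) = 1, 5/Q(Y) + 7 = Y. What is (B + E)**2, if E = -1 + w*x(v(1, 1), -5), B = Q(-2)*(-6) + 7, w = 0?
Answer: 784/9 ≈ 87.111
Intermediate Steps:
Q(Y) = 5/(-7 + Y)
x(I, W) = 9
B = 31/3 (B = (5/(-7 - 2))*(-6) + 7 = (5/(-9))*(-6) + 7 = (5*(-1/9))*(-6) + 7 = -5/9*(-6) + 7 = 10/3 + 7 = 31/3 ≈ 10.333)
E = -1 (E = -1 + 0*9 = -1 + 0 = -1)
(B + E)**2 = (31/3 - 1)**2 = (28/3)**2 = 784/9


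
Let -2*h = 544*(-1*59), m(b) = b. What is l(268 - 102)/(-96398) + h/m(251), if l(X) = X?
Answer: 773476719/12097949 ≈ 63.935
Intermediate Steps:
h = 16048 (h = -272*(-1*59) = -272*(-59) = -1/2*(-32096) = 16048)
l(268 - 102)/(-96398) + h/m(251) = (268 - 102)/(-96398) + 16048/251 = 166*(-1/96398) + 16048*(1/251) = -83/48199 + 16048/251 = 773476719/12097949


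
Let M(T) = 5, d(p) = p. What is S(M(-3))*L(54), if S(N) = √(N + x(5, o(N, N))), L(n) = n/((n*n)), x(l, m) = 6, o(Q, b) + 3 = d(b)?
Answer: √11/54 ≈ 0.061419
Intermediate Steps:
o(Q, b) = -3 + b
L(n) = 1/n (L(n) = n/(n²) = n/n² = 1/n)
S(N) = √(6 + N) (S(N) = √(N + 6) = √(6 + N))
S(M(-3))*L(54) = √(6 + 5)/54 = √11*(1/54) = √11/54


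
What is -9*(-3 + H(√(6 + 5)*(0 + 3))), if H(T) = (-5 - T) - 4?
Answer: 108 + 27*√11 ≈ 197.55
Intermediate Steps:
H(T) = -9 - T
-9*(-3 + H(√(6 + 5)*(0 + 3))) = -9*(-3 + (-9 - √(6 + 5)*(0 + 3))) = -9*(-3 + (-9 - √11*3)) = -9*(-3 + (-9 - 3*√11)) = -9*(-12 - 3*√11) = 108 + 27*√11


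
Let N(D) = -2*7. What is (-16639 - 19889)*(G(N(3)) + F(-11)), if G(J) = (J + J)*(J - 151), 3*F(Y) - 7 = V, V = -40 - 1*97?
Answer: -167176480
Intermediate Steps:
V = -137 (V = -40 - 97 = -137)
F(Y) = -130/3 (F(Y) = 7/3 + (1/3)*(-137) = 7/3 - 137/3 = -130/3)
N(D) = -14
G(J) = 2*J*(-151 + J) (G(J) = (2*J)*(-151 + J) = 2*J*(-151 + J))
(-16639 - 19889)*(G(N(3)) + F(-11)) = (-16639 - 19889)*(2*(-14)*(-151 - 14) - 130/3) = -36528*(2*(-14)*(-165) - 130/3) = -36528*(4620 - 130/3) = -36528*13730/3 = -167176480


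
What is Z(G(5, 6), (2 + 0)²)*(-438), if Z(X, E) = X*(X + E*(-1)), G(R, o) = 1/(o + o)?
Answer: 3431/24 ≈ 142.96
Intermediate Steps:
G(R, o) = 1/(2*o)
Z(X, E) = X*(X - E)
Z(G(5, 6), (2 + 0)²)*(-438) = (((½)/6)*((½)/6 - (2 + 0)²))*(-438) = (((½)*(⅙))*((½)*(⅙) - 1*2²))*(-438) = ((1/12 - 1*4)/12)*(-438) = ((1/12 - 4)/12)*(-438) = ((1/12)*(-47/12))*(-438) = -47/144*(-438) = 3431/24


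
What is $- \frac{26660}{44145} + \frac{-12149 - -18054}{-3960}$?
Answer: $- \frac{1627777}{776952} \approx -2.0951$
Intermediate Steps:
$- \frac{26660}{44145} + \frac{-12149 - -18054}{-3960} = \left(-26660\right) \frac{1}{44145} + \left(-12149 + 18054\right) \left(- \frac{1}{3960}\right) = - \frac{5332}{8829} + 5905 \left(- \frac{1}{3960}\right) = - \frac{5332}{8829} - \frac{1181}{792} = - \frac{1627777}{776952}$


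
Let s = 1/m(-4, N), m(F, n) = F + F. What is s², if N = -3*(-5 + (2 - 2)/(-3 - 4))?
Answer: 1/64 ≈ 0.015625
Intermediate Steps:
N = 15 (N = -3*(-5 + 0/(-7)) = -3*(-5 + 0*(-⅐)) = -3*(-5 + 0) = -3*(-5) = 15)
m(F, n) = 2*F
s = -⅛ (s = 1/(2*(-4)) = 1/(-8) = -⅛ ≈ -0.12500)
s² = (-⅛)² = 1/64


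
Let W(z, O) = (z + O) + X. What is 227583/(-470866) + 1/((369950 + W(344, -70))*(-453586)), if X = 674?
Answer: -1740328651635445/3600715303299884 ≈ -0.48333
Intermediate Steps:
W(z, O) = 674 + O + z (W(z, O) = (z + O) + 674 = (O + z) + 674 = 674 + O + z)
227583/(-470866) + 1/((369950 + W(344, -70))*(-453586)) = 227583/(-470866) + 1/((369950 + (674 - 70 + 344))*(-453586)) = 227583*(-1/470866) - 1/453586/(369950 + 948) = -227583/470866 - 1/453586/370898 = -227583/470866 + (1/370898)*(-1/453586) = -227583/470866 - 1/168234140228 = -1740328651635445/3600715303299884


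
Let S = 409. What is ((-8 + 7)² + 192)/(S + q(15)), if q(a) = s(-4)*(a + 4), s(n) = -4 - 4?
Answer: 193/257 ≈ 0.75097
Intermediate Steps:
s(n) = -8
q(a) = -32 - 8*a (q(a) = -8*(a + 4) = -8*(4 + a) = -32 - 8*a)
((-8 + 7)² + 192)/(S + q(15)) = ((-8 + 7)² + 192)/(409 + (-32 - 8*15)) = ((-1)² + 192)/(409 + (-32 - 120)) = (1 + 192)/(409 - 152) = 193/257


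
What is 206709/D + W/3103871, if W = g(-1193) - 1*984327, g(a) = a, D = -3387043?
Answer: -3979596687899/10512944543453 ≈ -0.37854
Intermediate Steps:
W = -985520 (W = -1193 - 1*984327 = -1193 - 984327 = -985520)
206709/D + W/3103871 = 206709/(-3387043) - 985520/3103871 = 206709*(-1/3387043) - 985520*1/3103871 = -206709/3387043 - 985520/3103871 = -3979596687899/10512944543453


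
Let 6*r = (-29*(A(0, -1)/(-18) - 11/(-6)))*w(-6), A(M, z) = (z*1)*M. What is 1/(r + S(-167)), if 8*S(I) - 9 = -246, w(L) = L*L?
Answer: -8/2789 ≈ -0.0028684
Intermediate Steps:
A(M, z) = M*z (A(M, z) = z*M = M*z)
w(L) = L**2
S(I) = -237/8 (S(I) = 9/8 + (1/8)*(-246) = 9/8 - 123/4 = -237/8)
r = -319 (r = (-29*((0*(-1))/(-18) - 11/(-6))*(-6)**2)/6 = (-29*(0*(-1/18) - 11*(-1/6))*36)/6 = (-29*(0 + 11/6)*36)/6 = (-29*11/6*36)/6 = (-319/6*36)/6 = (1/6)*(-1914) = -319)
1/(r + S(-167)) = 1/(-319 - 237/8) = 1/(-2789/8) = -8/2789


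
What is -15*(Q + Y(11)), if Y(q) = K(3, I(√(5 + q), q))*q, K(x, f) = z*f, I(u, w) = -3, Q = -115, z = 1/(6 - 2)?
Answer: 7395/4 ≈ 1848.8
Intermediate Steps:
z = ¼ (z = 1/4 = ¼ ≈ 0.25000)
K(x, f) = f/4
Y(q) = -3*q/4 (Y(q) = ((¼)*(-3))*q = -3*q/4)
-15*(Q + Y(11)) = -15*(-115 - ¾*11) = -15*(-115 - 33/4) = -15*(-493/4) = 7395/4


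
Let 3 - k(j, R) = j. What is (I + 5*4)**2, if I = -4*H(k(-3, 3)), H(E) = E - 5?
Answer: 256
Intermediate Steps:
k(j, R) = 3 - j
H(E) = -5 + E
I = -4 (I = -4*(-5 + (3 - 1*(-3))) = -4*(-5 + (3 + 3)) = -4*(-5 + 6) = -4*1 = -4)
(I + 5*4)**2 = (-4 + 5*4)**2 = (-4 + 20)**2 = 16**2 = 256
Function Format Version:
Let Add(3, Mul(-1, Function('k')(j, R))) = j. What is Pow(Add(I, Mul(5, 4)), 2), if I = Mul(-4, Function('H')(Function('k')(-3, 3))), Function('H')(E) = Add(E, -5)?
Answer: 256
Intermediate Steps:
Function('k')(j, R) = Add(3, Mul(-1, j))
Function('H')(E) = Add(-5, E)
I = -4 (I = Mul(-4, Add(-5, Add(3, Mul(-1, -3)))) = Mul(-4, Add(-5, Add(3, 3))) = Mul(-4, Add(-5, 6)) = Mul(-4, 1) = -4)
Pow(Add(I, Mul(5, 4)), 2) = Pow(Add(-4, Mul(5, 4)), 2) = Pow(Add(-4, 20), 2) = Pow(16, 2) = 256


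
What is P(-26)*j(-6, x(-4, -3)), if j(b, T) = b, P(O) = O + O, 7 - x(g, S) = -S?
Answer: 312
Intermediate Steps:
x(g, S) = 7 + S (x(g, S) = 7 - (-1)*S = 7 + S)
P(O) = 2*O
P(-26)*j(-6, x(-4, -3)) = (2*(-26))*(-6) = -52*(-6) = 312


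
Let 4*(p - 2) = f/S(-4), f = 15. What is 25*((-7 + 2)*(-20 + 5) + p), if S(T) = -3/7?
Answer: 6825/4 ≈ 1706.3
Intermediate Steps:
S(T) = -3/7 (S(T) = -3*1/7 = -3/7)
p = -27/4 (p = 2 + (15/(-3/7))/4 = 2 + (15*(-7/3))/4 = 2 + (1/4)*(-35) = 2 - 35/4 = -27/4 ≈ -6.7500)
25*((-7 + 2)*(-20 + 5) + p) = 25*((-7 + 2)*(-20 + 5) - 27/4) = 25*(-5*(-15) - 27/4) = 25*(75 - 27/4) = 25*(273/4) = 6825/4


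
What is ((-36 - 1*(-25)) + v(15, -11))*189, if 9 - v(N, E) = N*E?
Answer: 30807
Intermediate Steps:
v(N, E) = 9 - E*N (v(N, E) = 9 - N*E = 9 - E*N)
((-36 - 1*(-25)) + v(15, -11))*189 = ((-36 - 1*(-25)) + (9 - 1*(-11)*15))*189 = ((-36 + 25) + (9 + 165))*189 = (-11 + 174)*189 = 163*189 = 30807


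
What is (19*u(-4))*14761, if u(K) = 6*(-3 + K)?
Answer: -11779278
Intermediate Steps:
u(K) = -18 + 6*K
(19*u(-4))*14761 = (19*(-18 + 6*(-4)))*14761 = (19*(-18 - 24))*14761 = (19*(-42))*14761 = -798*14761 = -11779278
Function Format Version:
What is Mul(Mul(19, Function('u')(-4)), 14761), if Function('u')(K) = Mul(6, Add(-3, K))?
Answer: -11779278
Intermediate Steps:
Function('u')(K) = Add(-18, Mul(6, K))
Mul(Mul(19, Function('u')(-4)), 14761) = Mul(Mul(19, Add(-18, Mul(6, -4))), 14761) = Mul(Mul(19, Add(-18, -24)), 14761) = Mul(Mul(19, -42), 14761) = Mul(-798, 14761) = -11779278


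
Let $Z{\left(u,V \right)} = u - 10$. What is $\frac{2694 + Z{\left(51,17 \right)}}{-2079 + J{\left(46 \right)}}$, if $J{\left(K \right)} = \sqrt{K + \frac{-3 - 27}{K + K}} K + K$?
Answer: $- \frac{5560255}{4036443} - \frac{2735 \sqrt{96646}}{4036443} \approx -1.5882$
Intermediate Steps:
$Z{\left(u,V \right)} = -10 + u$
$J{\left(K \right)} = K + K \sqrt{K - \frac{15}{K}}$ ($J{\left(K \right)} = \sqrt{K - \frac{30}{2 K}} K + K = \sqrt{K - 30 \frac{1}{2 K}} K + K = \sqrt{K - \frac{15}{K}} K + K = K \sqrt{K - \frac{15}{K}} + K = K + K \sqrt{K - \frac{15}{K}}$)
$\frac{2694 + Z{\left(51,17 \right)}}{-2079 + J{\left(46 \right)}} = \frac{2694 + \left(-10 + 51\right)}{-2079 + 46 \left(1 + \sqrt{46 - \frac{15}{46}}\right)} = \frac{2694 + 41}{-2079 + 46 \left(1 + \sqrt{46 - \frac{15}{46}}\right)} = \frac{2735}{-2079 + 46 \left(1 + \sqrt{46 - \frac{15}{46}}\right)} = \frac{2735}{-2079 + 46 \left(1 + \sqrt{\frac{2101}{46}}\right)} = \frac{2735}{-2079 + 46 \left(1 + \frac{\sqrt{96646}}{46}\right)} = \frac{2735}{-2079 + \left(46 + \sqrt{96646}\right)} = \frac{2735}{-2033 + \sqrt{96646}}$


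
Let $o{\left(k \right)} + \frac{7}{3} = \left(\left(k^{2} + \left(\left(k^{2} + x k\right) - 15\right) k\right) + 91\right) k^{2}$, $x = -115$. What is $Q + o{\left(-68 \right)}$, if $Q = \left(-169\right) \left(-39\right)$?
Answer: $- \frac{11658799738}{3} \approx -3.8863 \cdot 10^{9}$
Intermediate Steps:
$Q = 6591$
$o{\left(k \right)} = - \frac{7}{3} + k^{2} \left(91 + k^{2} + k \left(-15 + k^{2} - 115 k\right)\right)$ ($o{\left(k \right)} = - \frac{7}{3} + \left(\left(k^{2} + \left(\left(k^{2} - 115 k\right) - 15\right) k\right) + 91\right) k^{2} = - \frac{7}{3} + \left(\left(k^{2} + \left(-15 + k^{2} - 115 k\right) k\right) + 91\right) k^{2} = - \frac{7}{3} + \left(\left(k^{2} + k \left(-15 + k^{2} - 115 k\right)\right) + 91\right) k^{2} = - \frac{7}{3} + \left(91 + k^{2} + k \left(-15 + k^{2} - 115 k\right)\right) k^{2} = - \frac{7}{3} + k^{2} \left(91 + k^{2} + k \left(-15 + k^{2} - 115 k\right)\right)$)
$Q + o{\left(-68 \right)} = 6591 - \left(\frac{7}{3} - 4716480 - 420784 + 1453933568 + 2437476864\right) = 6591 - \frac{11658819511}{3} = - \frac{11658799738}{3}$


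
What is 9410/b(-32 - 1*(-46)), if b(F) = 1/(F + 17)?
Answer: 291710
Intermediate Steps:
b(F) = 1/(17 + F)
9410/b(-32 - 1*(-46)) = 9410/(1/(17 + (-32 - 1*(-46)))) = 9410/(1/(17 + (-32 + 46))) = 9410/(1/(17 + 14)) = 9410/(1/31) = 9410*31 = 291710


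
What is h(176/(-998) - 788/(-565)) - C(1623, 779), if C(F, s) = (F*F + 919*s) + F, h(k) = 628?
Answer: -3351025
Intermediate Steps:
C(F, s) = F + F**2 + 919*s (C(F, s) = (F**2 + 919*s) + F = F + F**2 + 919*s)
h(176/(-998) - 788/(-565)) - C(1623, 779) = 628 - (1623 + 1623**2 + 919*779) = 628 - (1623 + 2634129 + 715901) = 628 - 1*3351653 = 628 - 3351653 = -3351025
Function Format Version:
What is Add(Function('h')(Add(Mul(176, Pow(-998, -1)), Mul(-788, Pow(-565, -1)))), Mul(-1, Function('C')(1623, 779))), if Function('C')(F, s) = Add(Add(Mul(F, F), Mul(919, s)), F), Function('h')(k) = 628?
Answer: -3351025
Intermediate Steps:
Function('C')(F, s) = Add(F, Pow(F, 2), Mul(919, s)) (Function('C')(F, s) = Add(Add(Pow(F, 2), Mul(919, s)), F) = Add(F, Pow(F, 2), Mul(919, s)))
Add(Function('h')(Add(Mul(176, Pow(-998, -1)), Mul(-788, Pow(-565, -1)))), Mul(-1, Function('C')(1623, 779))) = Add(628, Mul(-1, Add(1623, Pow(1623, 2), Mul(919, 779)))) = Add(628, Mul(-1, Add(1623, 2634129, 715901))) = Add(628, Mul(-1, 3351653)) = Add(628, -3351653) = -3351025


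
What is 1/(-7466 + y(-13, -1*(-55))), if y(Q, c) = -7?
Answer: -1/7473 ≈ -0.00013381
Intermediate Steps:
1/(-7466 + y(-13, -1*(-55))) = 1/(-7466 - 7) = 1/(-7473) = -1/7473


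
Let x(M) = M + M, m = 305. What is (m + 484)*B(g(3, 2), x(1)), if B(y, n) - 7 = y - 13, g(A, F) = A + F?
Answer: -789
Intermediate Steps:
x(M) = 2*M
B(y, n) = -6 + y (B(y, n) = 7 + (y - 13) = 7 + (-13 + y) = -6 + y)
(m + 484)*B(g(3, 2), x(1)) = (305 + 484)*(-6 + (3 + 2)) = 789*(-6 + 5) = 789*(-1) = -789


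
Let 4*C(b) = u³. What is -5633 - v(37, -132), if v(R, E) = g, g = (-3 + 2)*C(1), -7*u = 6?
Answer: -1932173/343 ≈ -5633.2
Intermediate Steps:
u = -6/7 (u = -⅐*6 = -6/7 ≈ -0.85714)
C(b) = -54/343 (C(b) = (-6/7)³/4 = (¼)*(-216/343) = -54/343)
g = 54/343 (g = (-3 + 2)*(-54/343) = -1*(-54/343) = 54/343 ≈ 0.15743)
v(R, E) = 54/343
-5633 - v(37, -132) = -5633 - 1*54/343 = -5633 - 54/343 = -1932173/343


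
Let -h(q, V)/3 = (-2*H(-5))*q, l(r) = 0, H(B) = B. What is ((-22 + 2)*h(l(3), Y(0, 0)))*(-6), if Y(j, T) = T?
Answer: 0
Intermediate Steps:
h(q, V) = -30*q (h(q, V) = -3*(-2*(-5))*q = -30*q)
((-22 + 2)*h(l(3), Y(0, 0)))*(-6) = ((-22 + 2)*(-30*0))*(-6) = -20*0*(-6) = 0*(-6) = 0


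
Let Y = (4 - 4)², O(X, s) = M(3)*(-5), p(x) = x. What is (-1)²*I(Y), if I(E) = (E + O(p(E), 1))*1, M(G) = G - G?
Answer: 0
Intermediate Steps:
M(G) = 0
O(X, s) = 0 (O(X, s) = 0*(-5) = 0)
Y = 0 (Y = 0² = 0)
I(E) = E (I(E) = (E + 0)*1 = E*1 = E)
(-1)²*I(Y) = (-1)²*0 = 1*0 = 0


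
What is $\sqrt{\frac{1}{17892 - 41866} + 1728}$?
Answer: $\frac{\sqrt{993172600154}}{23974} \approx 41.569$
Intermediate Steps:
$\sqrt{\frac{1}{17892 - 41866} + 1728} = \sqrt{\frac{1}{-23974} + 1728} = \sqrt{- \frac{1}{23974} + 1728} = \sqrt{\frac{41427071}{23974}} = \frac{\sqrt{993172600154}}{23974}$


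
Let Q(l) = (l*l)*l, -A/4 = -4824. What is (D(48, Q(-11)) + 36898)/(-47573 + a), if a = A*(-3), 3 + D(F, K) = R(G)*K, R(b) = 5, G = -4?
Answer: -30240/105461 ≈ -0.28674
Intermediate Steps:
A = 19296 (A = -4*(-4824) = 19296)
Q(l) = l**3 (Q(l) = l**2*l = l**3)
D(F, K) = -3 + 5*K
a = -57888 (a = 19296*(-3) = -57888)
(D(48, Q(-11)) + 36898)/(-47573 + a) = ((-3 + 5*(-11)**3) + 36898)/(-47573 - 57888) = ((-3 + 5*(-1331)) + 36898)/(-105461) = ((-3 - 6655) + 36898)*(-1/105461) = (-6658 + 36898)*(-1/105461) = 30240*(-1/105461) = -30240/105461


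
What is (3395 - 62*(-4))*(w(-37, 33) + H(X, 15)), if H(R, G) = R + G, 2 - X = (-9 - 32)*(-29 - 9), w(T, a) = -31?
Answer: -5726796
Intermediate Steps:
X = -1556 (X = 2 - (-9 - 32)*(-29 - 9) = 2 - (-41)*(-38) = 2 - 1*1558 = 2 - 1558 = -1556)
H(R, G) = G + R
(3395 - 62*(-4))*(w(-37, 33) + H(X, 15)) = (3395 - 62*(-4))*(-31 + (15 - 1556)) = (3395 + 248)*(-31 - 1541) = 3643*(-1572) = -5726796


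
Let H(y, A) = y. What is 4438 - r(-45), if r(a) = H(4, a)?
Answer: 4434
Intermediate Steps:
r(a) = 4
4438 - r(-45) = 4438 - 1*4 = 4438 - 4 = 4434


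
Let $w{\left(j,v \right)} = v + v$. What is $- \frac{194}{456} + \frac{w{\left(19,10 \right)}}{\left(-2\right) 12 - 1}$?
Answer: $- \frac{1397}{1140} \approx -1.2254$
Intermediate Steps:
$w{\left(j,v \right)} = 2 v$
$- \frac{194}{456} + \frac{w{\left(19,10 \right)}}{\left(-2\right) 12 - 1} = - \frac{194}{456} + \frac{2 \cdot 10}{\left(-2\right) 12 - 1} = \left(-194\right) \frac{1}{456} + \frac{20}{-24 - 1} = - \frac{97}{228} + \frac{20}{-25} = - \frac{97}{228} + 20 \left(- \frac{1}{25}\right) = - \frac{97}{228} - \frac{4}{5} = - \frac{1397}{1140}$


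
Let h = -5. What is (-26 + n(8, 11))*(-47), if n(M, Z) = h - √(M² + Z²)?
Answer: 1457 + 47*√185 ≈ 2096.3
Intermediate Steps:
n(M, Z) = -5 - √(M² + Z²)
(-26 + n(8, 11))*(-47) = (-26 + (-5 - √(8² + 11²)))*(-47) = (-26 + (-5 - √(64 + 121)))*(-47) = (-26 + (-5 - √185))*(-47) = (-31 - √185)*(-47) = 1457 + 47*√185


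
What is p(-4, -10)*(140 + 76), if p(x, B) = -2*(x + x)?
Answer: 3456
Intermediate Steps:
p(x, B) = -4*x
p(-4, -10)*(140 + 76) = (-4*(-4))*(140 + 76) = 16*216 = 3456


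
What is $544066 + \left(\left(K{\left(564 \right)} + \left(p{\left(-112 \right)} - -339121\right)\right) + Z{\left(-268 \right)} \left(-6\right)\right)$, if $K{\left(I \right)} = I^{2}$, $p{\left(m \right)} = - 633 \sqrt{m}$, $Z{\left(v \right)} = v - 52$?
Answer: $1203203 - 2532 i \sqrt{7} \approx 1.2032 \cdot 10^{6} - 6699.0 i$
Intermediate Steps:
$Z{\left(v \right)} = -52 + v$
$544066 + \left(\left(K{\left(564 \right)} + \left(p{\left(-112 \right)} - -339121\right)\right) + Z{\left(-268 \right)} \left(-6\right)\right) = 544066 - \left(-657217 - \left(-52 - 268\right) \left(-6\right) + 2532 i \sqrt{7}\right) = 544066 + \left(\left(318096 + \left(- 633 \cdot 4 i \sqrt{7} + 339121\right)\right) - -1920\right) = 544066 + \left(\left(318096 + \left(- 2532 i \sqrt{7} + 339121\right)\right) + 1920\right) = 544066 + \left(\left(318096 + \left(339121 - 2532 i \sqrt{7}\right)\right) + 1920\right) = 544066 + \left(\left(657217 - 2532 i \sqrt{7}\right) + 1920\right) = 544066 + \left(659137 - 2532 i \sqrt{7}\right) = 1203203 - 2532 i \sqrt{7}$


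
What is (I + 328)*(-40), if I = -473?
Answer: 5800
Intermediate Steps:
(I + 328)*(-40) = (-473 + 328)*(-40) = -145*(-40) = 5800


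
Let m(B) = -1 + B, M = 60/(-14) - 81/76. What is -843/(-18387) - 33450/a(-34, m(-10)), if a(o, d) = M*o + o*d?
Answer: -54492448177/906374907 ≈ -60.121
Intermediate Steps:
M = -2847/532 (M = 60*(-1/14) - 81*1/76 = -30/7 - 81/76 = -2847/532 ≈ -5.3515)
a(o, d) = -2847*o/532 + d*o (a(o, d) = -2847*o/532 + o*d = -2847*o/532 + d*o)
-843/(-18387) - 33450/a(-34, m(-10)) = -843/(-18387) - 33450*(-266/(17*(-2847 + 532*(-1 - 10)))) = -843*(-1/18387) - 33450*(-266/(17*(-2847 + 532*(-11)))) = 281/6129 - 33450*(-266/(17*(-2847 - 5852))) = 281/6129 - 33450/((1/532)*(-34)*(-8699)) = 281/6129 - 33450/147883/266 = 281/6129 - 33450*266/147883 = 281/6129 - 8897700/147883 = -54492448177/906374907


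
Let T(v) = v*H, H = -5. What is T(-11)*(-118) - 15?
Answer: -6505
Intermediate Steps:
T(v) = -5*v (T(v) = v*(-5) = -5*v)
T(-11)*(-118) - 15 = -5*(-11)*(-118) - 15 = 55*(-118) - 15 = -6490 - 15 = -6505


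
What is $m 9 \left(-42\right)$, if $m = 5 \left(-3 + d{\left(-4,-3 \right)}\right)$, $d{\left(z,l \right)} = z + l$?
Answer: $18900$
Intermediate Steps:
$d{\left(z,l \right)} = l + z$
$m = -50$ ($m = 5 \left(-3 - 7\right) = 5 \left(-10\right) = -50$)
$m 9 \left(-42\right) = \left(-50\right) 9 \left(-42\right) = \left(-450\right) \left(-42\right) = 18900$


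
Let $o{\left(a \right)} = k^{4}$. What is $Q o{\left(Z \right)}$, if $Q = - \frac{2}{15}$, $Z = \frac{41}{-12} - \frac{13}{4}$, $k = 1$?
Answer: $- \frac{2}{15} \approx -0.13333$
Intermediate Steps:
$Z = - \frac{20}{3}$ ($Z = 41 \left(- \frac{1}{12}\right) - \frac{13}{4} = - \frac{41}{12} - \frac{13}{4} = - \frac{20}{3} \approx -6.6667$)
$o{\left(a \right)} = 1$ ($o{\left(a \right)} = 1^{4} = 1$)
$Q = - \frac{2}{15}$ ($Q = \left(-2\right) \frac{1}{15} = - \frac{2}{15} \approx -0.13333$)
$Q o{\left(Z \right)} = \left(- \frac{2}{15}\right) 1 = - \frac{2}{15}$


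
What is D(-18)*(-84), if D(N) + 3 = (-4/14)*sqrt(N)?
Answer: 252 + 72*I*sqrt(2) ≈ 252.0 + 101.82*I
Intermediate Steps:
D(N) = -3 - 2*sqrt(N)/7 (D(N) = -3 + (-4/14)*sqrt(N) = -3 + (-4*1/14)*sqrt(N) = -3 - 2*sqrt(N)/7)
D(-18)*(-84) = (-3 - 6*I*sqrt(2)/7)*(-84) = 252 + 72*I*sqrt(2)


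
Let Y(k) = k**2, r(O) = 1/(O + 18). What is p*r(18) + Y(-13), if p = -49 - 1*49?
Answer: 2993/18 ≈ 166.28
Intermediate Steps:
p = -98 (p = -49 - 49 = -98)
r(O) = 1/(18 + O)
p*r(18) + Y(-13) = -98/(18 + 18) + (-13)**2 = -98/36 + 169 = -98*1/36 + 169 = -49/18 + 169 = 2993/18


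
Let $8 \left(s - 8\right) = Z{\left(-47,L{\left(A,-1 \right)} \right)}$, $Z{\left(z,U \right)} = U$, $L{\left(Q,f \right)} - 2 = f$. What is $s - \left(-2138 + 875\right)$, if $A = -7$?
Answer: $\frac{10169}{8} \approx 1271.1$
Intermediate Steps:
$L{\left(Q,f \right)} = 2 + f$
$s = \frac{65}{8}$ ($s = 8 + \frac{2 - 1}{8} = 8 + \frac{1}{8} \cdot 1 = 8 + \frac{1}{8} = \frac{65}{8} \approx 8.125$)
$s - \left(-2138 + 875\right) = \frac{65}{8} - \left(-2138 + 875\right) = \frac{65}{8} - -1263 = \frac{65}{8} + 1263 = \frac{10169}{8}$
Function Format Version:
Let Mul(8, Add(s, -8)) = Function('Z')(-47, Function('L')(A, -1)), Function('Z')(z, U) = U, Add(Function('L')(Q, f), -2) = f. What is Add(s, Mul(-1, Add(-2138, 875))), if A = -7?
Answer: Rational(10169, 8) ≈ 1271.1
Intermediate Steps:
Function('L')(Q, f) = Add(2, f)
s = Rational(65, 8) (s = Add(8, Mul(Rational(1, 8), Add(2, -1))) = Add(8, Mul(Rational(1, 8), 1)) = Add(8, Rational(1, 8)) = Rational(65, 8) ≈ 8.1250)
Add(s, Mul(-1, Add(-2138, 875))) = Add(Rational(65, 8), Mul(-1, Add(-2138, 875))) = Add(Rational(65, 8), Mul(-1, -1263)) = Add(Rational(65, 8), 1263) = Rational(10169, 8)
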